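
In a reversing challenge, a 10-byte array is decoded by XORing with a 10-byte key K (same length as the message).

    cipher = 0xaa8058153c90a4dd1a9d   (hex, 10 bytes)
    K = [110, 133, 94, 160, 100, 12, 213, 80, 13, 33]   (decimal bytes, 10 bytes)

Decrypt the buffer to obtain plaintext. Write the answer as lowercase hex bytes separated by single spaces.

c4 05 06 b5 58 9c 71 8d 17 bc

XOR is its own inverse, so applying the key byte-wise gives the result directly.
aa xor 6e = c4
80 xor 85 = 05
58 xor 5e = 06
15 xor a0 = b5
3c xor 64 = 58
90 xor 0c = 9c
a4 xor d5 = 71
dd xor 50 = 8d
1a xor 0d = 17
9d xor 21 = bc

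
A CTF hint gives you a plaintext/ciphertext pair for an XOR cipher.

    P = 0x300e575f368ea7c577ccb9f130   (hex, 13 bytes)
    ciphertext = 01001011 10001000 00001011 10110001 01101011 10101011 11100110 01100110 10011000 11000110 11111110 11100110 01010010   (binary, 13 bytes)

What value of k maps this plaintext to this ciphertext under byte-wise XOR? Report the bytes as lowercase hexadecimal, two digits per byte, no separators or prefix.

7b865cee5d2541a3ef0a471762

Since ciphertext = P ⊕ k, XORing both sides with P gives k = P ⊕ ciphertext.
00110000 xor 01001011 = 01111011
00001110 xor 10001000 = 10000110
01010111 xor 00001011 = 01011100
01011111 xor 10110001 = 11101110
00110110 xor 01101011 = 01011101
10001110 xor 10101011 = 00100101
10100111 xor 11100110 = 01000001
11000101 xor 01100110 = 10100011
01110111 xor 10011000 = 11101111
11001100 xor 11000110 = 00001010
10111001 xor 11111110 = 01000111
11110001 xor 11100110 = 00010111
00110000 xor 01010010 = 01100010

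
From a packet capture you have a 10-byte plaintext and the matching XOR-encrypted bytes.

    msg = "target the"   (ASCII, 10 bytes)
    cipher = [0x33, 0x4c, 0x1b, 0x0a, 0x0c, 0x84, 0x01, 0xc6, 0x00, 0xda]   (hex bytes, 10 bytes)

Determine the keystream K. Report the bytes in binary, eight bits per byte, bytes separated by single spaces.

01000111 00101101 01101001 01101101 01101001 11110000 00100001 10110010 01101000 10111111

Since cipher = msg ⊕ K, XORing both sides with msg gives K = msg ⊕ cipher.
74 ⊕ 33 = 47
61 ⊕ 4c = 2d
72 ⊕ 1b = 69
67 ⊕ 0a = 6d
65 ⊕ 0c = 69
74 ⊕ 84 = f0
20 ⊕ 01 = 21
74 ⊕ c6 = b2
68 ⊕ 00 = 68
65 ⊕ da = bf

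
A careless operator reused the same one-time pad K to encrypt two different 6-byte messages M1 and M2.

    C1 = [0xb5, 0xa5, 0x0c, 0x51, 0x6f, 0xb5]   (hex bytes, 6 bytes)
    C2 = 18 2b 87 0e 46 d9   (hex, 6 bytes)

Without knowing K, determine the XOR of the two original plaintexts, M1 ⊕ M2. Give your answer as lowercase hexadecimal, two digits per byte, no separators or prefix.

C1 ⊕ C2 = (M1 ⊕ K) ⊕ (M2 ⊕ K) = M1 ⊕ M2 — the shared key cancels under XOR.
181 ⊕  24 = 173
165 ⊕  43 = 142
 12 ⊕ 135 = 139
 81 ⊕  14 =  95
111 ⊕  70 =  41
181 ⊕ 217 = 108

ad8e8b5f296c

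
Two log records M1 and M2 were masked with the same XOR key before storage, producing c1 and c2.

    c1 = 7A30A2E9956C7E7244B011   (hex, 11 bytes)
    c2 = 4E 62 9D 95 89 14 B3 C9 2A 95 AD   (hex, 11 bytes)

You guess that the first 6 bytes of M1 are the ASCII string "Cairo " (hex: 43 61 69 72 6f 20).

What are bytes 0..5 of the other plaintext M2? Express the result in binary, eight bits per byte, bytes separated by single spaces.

01110111 00110011 01010110 00001110 01110011 01011000

First, c1 ⊕ c2 = (M1 ⊕ K) ⊕ (M2 ⊕ K) = M1 ⊕ M2, so the key drops out. Then M2 = (M1 ⊕ M2) ⊕ M1 over the first 6 bytes.
byte 0: (7a ⊕ 4e) ⊕ 43 = 34 ⊕ 43 = 77
byte 1: (30 ⊕ 62) ⊕ 61 = 52 ⊕ 61 = 33
byte 2: (a2 ⊕ 9d) ⊕ 69 = 3f ⊕ 69 = 56
byte 3: (e9 ⊕ 95) ⊕ 72 = 7c ⊕ 72 = 0e
byte 4: (95 ⊕ 89) ⊕ 6f = 1c ⊕ 6f = 73
byte 5: (6c ⊕ 14) ⊕ 20 = 78 ⊕ 20 = 58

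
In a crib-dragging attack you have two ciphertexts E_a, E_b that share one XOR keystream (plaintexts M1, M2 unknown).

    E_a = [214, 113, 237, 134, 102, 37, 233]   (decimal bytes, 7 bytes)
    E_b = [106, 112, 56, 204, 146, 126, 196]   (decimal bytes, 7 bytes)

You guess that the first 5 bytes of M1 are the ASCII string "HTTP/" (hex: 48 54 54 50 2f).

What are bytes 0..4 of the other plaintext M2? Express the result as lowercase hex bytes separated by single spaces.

First, E_a ⊕ E_b = (M1 ⊕ K) ⊕ (M2 ⊕ K) = M1 ⊕ M2, so the key drops out. Then M2 = (M1 ⊕ M2) ⊕ M1 over the first 5 bytes.
byte 0: (d6 xor 6a) xor 48 = bc xor 48 = f4
byte 1: (71 xor 70) xor 54 = 01 xor 54 = 55
byte 2: (ed xor 38) xor 54 = d5 xor 54 = 81
byte 3: (86 xor cc) xor 50 = 4a xor 50 = 1a
byte 4: (66 xor 92) xor 2f = f4 xor 2f = db

f4 55 81 1a db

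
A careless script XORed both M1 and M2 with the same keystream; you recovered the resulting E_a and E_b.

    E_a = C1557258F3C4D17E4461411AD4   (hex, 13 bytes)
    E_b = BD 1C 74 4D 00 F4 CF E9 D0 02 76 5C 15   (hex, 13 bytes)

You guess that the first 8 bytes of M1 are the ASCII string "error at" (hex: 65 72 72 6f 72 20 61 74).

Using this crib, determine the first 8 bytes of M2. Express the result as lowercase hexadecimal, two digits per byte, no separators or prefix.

193b747a81107fe3

First, E_a ⊕ E_b = (M1 ⊕ K) ⊕ (M2 ⊕ K) = M1 ⊕ M2, so the key drops out. Then M2 = (M1 ⊕ M2) ⊕ M1 over the first 8 bytes.
byte 0: (c1 XOR bd) XOR 65 = 7c XOR 65 = 19
byte 1: (55 XOR 1c) XOR 72 = 49 XOR 72 = 3b
byte 2: (72 XOR 74) XOR 72 = 06 XOR 72 = 74
byte 3: (58 XOR 4d) XOR 6f = 15 XOR 6f = 7a
byte 4: (f3 XOR 00) XOR 72 = f3 XOR 72 = 81
byte 5: (c4 XOR f4) XOR 20 = 30 XOR 20 = 10
byte 6: (d1 XOR cf) XOR 61 = 1e XOR 61 = 7f
byte 7: (7e XOR e9) XOR 74 = 97 XOR 74 = e3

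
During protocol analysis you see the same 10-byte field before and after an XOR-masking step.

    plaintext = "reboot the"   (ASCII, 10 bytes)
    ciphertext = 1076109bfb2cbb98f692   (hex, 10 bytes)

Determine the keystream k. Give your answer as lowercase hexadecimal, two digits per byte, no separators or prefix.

Since ciphertext = plaintext ⊕ k, XORing both sides with plaintext gives k = plaintext ⊕ ciphertext.
byte 0: 72 xor 10 = 62
byte 1: 65 xor 76 = 13
byte 2: 62 xor 10 = 72
byte 3: 6f xor 9b = f4
byte 4: 6f xor fb = 94
byte 5: 74 xor 2c = 58
byte 6: 20 xor bb = 9b
byte 7: 74 xor 98 = ec
byte 8: 68 xor f6 = 9e
byte 9: 65 xor 92 = f7

621372f494589bec9ef7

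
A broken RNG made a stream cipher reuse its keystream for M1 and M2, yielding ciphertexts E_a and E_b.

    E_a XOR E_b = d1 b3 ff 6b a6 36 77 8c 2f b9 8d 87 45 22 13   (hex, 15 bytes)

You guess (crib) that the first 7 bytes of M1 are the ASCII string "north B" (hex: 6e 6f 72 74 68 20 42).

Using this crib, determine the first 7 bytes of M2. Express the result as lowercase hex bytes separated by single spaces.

bf dc 8d 1f ce 16 35

Since E_a ⊕ E_b = M1 ⊕ M2, XORing with the guessed M1 bytes yields the corresponding M2 bytes: M2 = (E_a ⊕ E_b) ⊕ M1.
byte 0: 11010001 ^ 01101110 = 10111111
byte 1: 10110011 ^ 01101111 = 11011100
byte 2: 11111111 ^ 01110010 = 10001101
byte 3: 01101011 ^ 01110100 = 00011111
byte 4: 10100110 ^ 01101000 = 11001110
byte 5: 00110110 ^ 00100000 = 00010110
byte 6: 01110111 ^ 01000010 = 00110101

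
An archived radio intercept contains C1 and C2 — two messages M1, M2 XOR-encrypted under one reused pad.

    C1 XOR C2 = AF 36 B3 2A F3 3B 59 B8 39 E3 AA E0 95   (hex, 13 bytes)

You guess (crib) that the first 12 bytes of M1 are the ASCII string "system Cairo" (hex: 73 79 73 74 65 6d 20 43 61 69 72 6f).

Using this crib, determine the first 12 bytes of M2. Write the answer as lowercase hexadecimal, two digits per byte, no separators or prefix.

dc4fc05e965679fb588ad88f

Since C1 ⊕ C2 = M1 ⊕ M2, XORing with the guessed M1 bytes yields the corresponding M2 bytes: M2 = (C1 ⊕ C2) ⊕ M1.
af ⊕ 73 = dc
36 ⊕ 79 = 4f
b3 ⊕ 73 = c0
2a ⊕ 74 = 5e
f3 ⊕ 65 = 96
3b ⊕ 6d = 56
59 ⊕ 20 = 79
b8 ⊕ 43 = fb
39 ⊕ 61 = 58
e3 ⊕ 69 = 8a
aa ⊕ 72 = d8
e0 ⊕ 6f = 8f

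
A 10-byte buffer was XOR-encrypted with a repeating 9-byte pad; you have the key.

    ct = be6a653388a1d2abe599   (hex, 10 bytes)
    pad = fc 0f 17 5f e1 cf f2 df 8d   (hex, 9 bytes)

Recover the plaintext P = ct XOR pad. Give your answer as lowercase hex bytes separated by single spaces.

42 65 72 6c 69 6e 20 74 68 65

The 9-byte key repeats, so the effective keystream is fc 0f 17 5f e1 cf f2 df 8d fc.
byte 0: be ⊕ fc = 42
byte 1: 6a ⊕ 0f = 65
byte 2: 65 ⊕ 17 = 72
byte 3: 33 ⊕ 5f = 6c
byte 4: 88 ⊕ e1 = 69
byte 5: a1 ⊕ cf = 6e
byte 6: d2 ⊕ f2 = 20
byte 7: ab ⊕ df = 74
byte 8: e5 ⊕ 8d = 68
byte 9: 99 ⊕ fc = 65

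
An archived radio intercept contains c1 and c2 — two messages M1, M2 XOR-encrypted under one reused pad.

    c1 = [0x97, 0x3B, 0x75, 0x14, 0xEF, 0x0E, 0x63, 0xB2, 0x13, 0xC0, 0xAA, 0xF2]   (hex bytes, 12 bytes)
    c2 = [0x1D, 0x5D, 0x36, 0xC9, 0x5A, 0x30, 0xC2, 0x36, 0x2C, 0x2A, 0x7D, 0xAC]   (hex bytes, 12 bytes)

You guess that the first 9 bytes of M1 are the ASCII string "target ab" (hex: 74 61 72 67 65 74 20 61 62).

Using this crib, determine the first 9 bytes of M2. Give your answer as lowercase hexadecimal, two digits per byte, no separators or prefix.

First, c1 ⊕ c2 = (M1 ⊕ K) ⊕ (M2 ⊕ K) = M1 ⊕ M2, so the key drops out. Then M2 = (M1 ⊕ M2) ⊕ M1 over the first 9 bytes.
byte 0: (97 ^ 1d) ^ 74 = 8a ^ 74 = fe
byte 1: (3b ^ 5d) ^ 61 = 66 ^ 61 = 07
byte 2: (75 ^ 36) ^ 72 = 43 ^ 72 = 31
byte 3: (14 ^ c9) ^ 67 = dd ^ 67 = ba
byte 4: (ef ^ 5a) ^ 65 = b5 ^ 65 = d0
byte 5: (0e ^ 30) ^ 74 = 3e ^ 74 = 4a
byte 6: (63 ^ c2) ^ 20 = a1 ^ 20 = 81
byte 7: (b2 ^ 36) ^ 61 = 84 ^ 61 = e5
byte 8: (13 ^ 2c) ^ 62 = 3f ^ 62 = 5d

fe0731bad04a81e55d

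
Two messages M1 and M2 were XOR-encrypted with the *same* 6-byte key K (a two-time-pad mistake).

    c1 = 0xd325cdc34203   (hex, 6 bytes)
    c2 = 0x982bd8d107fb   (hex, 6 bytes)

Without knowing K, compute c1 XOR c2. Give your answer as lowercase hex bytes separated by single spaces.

c1 ⊕ c2 = (M1 ⊕ K) ⊕ (M2 ⊕ K) = M1 ⊕ M2 — the shared key cancels under XOR.
11010011 XOR 10011000 = 01001011
00100101 XOR 00101011 = 00001110
11001101 XOR 11011000 = 00010101
11000011 XOR 11010001 = 00010010
01000010 XOR 00000111 = 01000101
00000011 XOR 11111011 = 11111000

4b 0e 15 12 45 f8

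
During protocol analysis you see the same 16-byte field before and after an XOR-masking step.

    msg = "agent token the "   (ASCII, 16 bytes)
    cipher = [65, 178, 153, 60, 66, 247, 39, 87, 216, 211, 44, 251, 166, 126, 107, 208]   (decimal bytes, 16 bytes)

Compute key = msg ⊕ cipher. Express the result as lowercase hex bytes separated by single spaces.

20 d5 fc 52 36 d7 53 38 b3 b6 42 db d2 16 0e f0

Since cipher = msg ⊕ key, XORing both sides with msg gives key = msg ⊕ cipher.
01100001 XOR 01000001 = 00100000
01100111 XOR 10110010 = 11010101
01100101 XOR 10011001 = 11111100
01101110 XOR 00111100 = 01010010
01110100 XOR 01000010 = 00110110
00100000 XOR 11110111 = 11010111
01110100 XOR 00100111 = 01010011
01101111 XOR 01010111 = 00111000
01101011 XOR 11011000 = 10110011
01100101 XOR 11010011 = 10110110
01101110 XOR 00101100 = 01000010
00100000 XOR 11111011 = 11011011
01110100 XOR 10100110 = 11010010
01101000 XOR 01111110 = 00010110
01100101 XOR 01101011 = 00001110
00100000 XOR 11010000 = 11110000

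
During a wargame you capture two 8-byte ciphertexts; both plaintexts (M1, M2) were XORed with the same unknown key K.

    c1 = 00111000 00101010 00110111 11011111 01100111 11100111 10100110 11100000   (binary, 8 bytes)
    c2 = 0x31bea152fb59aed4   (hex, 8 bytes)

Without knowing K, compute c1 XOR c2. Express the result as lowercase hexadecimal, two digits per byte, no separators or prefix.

c1 ⊕ c2 = (M1 ⊕ K) ⊕ (M2 ⊕ K) = M1 ⊕ M2 — the shared key cancels under XOR.
byte 0: 38 ⊕ 31 = 09
byte 1: 2a ⊕ be = 94
byte 2: 37 ⊕ a1 = 96
byte 3: df ⊕ 52 = 8d
byte 4: 67 ⊕ fb = 9c
byte 5: e7 ⊕ 59 = be
byte 6: a6 ⊕ ae = 08
byte 7: e0 ⊕ d4 = 34

0994968d9cbe0834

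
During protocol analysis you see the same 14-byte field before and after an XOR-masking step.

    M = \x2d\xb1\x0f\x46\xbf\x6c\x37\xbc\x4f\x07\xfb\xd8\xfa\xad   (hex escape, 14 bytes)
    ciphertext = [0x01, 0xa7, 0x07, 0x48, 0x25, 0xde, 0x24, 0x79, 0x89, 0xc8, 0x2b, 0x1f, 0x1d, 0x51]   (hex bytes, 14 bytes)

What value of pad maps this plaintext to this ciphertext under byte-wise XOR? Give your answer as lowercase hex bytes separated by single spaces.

Since ciphertext = M ⊕ pad, XORing both sides with M gives pad = M ⊕ ciphertext.
byte 0: 00101101 xor 00000001 = 00101100
byte 1: 10110001 xor 10100111 = 00010110
byte 2: 00001111 xor 00000111 = 00001000
byte 3: 01000110 xor 01001000 = 00001110
byte 4: 10111111 xor 00100101 = 10011010
byte 5: 01101100 xor 11011110 = 10110010
byte 6: 00110111 xor 00100100 = 00010011
byte 7: 10111100 xor 01111001 = 11000101
byte 8: 01001111 xor 10001001 = 11000110
byte 9: 00000111 xor 11001000 = 11001111
byte 10: 11111011 xor 00101011 = 11010000
byte 11: 11011000 xor 00011111 = 11000111
byte 12: 11111010 xor 00011101 = 11100111
byte 13: 10101101 xor 01010001 = 11111100

2c 16 08 0e 9a b2 13 c5 c6 cf d0 c7 e7 fc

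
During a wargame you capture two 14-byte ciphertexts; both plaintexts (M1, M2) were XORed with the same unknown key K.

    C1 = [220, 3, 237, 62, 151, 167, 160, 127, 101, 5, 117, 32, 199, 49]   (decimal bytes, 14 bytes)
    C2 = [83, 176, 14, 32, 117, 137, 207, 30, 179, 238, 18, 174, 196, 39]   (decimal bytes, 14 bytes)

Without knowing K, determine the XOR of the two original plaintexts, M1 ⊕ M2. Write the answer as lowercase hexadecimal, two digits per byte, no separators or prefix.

8fb3e31ee22e6f61d6eb678e0316

C1 ⊕ C2 = (M1 ⊕ K) ⊕ (M2 ⊕ K) = M1 ⊕ M2 — the shared key cancels under XOR.
dc xor 53 = 8f
03 xor b0 = b3
ed xor 0e = e3
3e xor 20 = 1e
97 xor 75 = e2
a7 xor 89 = 2e
a0 xor cf = 6f
7f xor 1e = 61
65 xor b3 = d6
05 xor ee = eb
75 xor 12 = 67
20 xor ae = 8e
c7 xor c4 = 03
31 xor 27 = 16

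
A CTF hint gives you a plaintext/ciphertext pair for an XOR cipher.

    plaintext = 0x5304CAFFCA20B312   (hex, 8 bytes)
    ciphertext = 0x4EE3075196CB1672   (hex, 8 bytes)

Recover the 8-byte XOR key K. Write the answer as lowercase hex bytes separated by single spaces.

1d e7 cd ae 5c eb a5 60

Since ciphertext = plaintext ⊕ K, XORing both sides with plaintext gives K = plaintext ⊕ ciphertext.
01010011 ^ 01001110 = 00011101
00000100 ^ 11100011 = 11100111
11001010 ^ 00000111 = 11001101
11111111 ^ 01010001 = 10101110
11001010 ^ 10010110 = 01011100
00100000 ^ 11001011 = 11101011
10110011 ^ 00010110 = 10100101
00010010 ^ 01110010 = 01100000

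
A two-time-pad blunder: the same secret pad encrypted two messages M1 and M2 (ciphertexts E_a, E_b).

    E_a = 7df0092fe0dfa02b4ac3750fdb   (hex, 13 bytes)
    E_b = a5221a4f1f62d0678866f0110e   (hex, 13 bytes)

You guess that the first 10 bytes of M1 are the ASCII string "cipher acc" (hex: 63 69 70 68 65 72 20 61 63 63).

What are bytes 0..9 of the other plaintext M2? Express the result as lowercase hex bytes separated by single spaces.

bb bb 63 08 9a cf 50 2d a1 c6

First, E_a ⊕ E_b = (M1 ⊕ K) ⊕ (M2 ⊕ K) = M1 ⊕ M2, so the key drops out. Then M2 = (M1 ⊕ M2) ⊕ M1 over the first 10 bytes.
byte 0: (7d ^ a5) ^ 63 = d8 ^ 63 = bb
byte 1: (f0 ^ 22) ^ 69 = d2 ^ 69 = bb
byte 2: (09 ^ 1a) ^ 70 = 13 ^ 70 = 63
byte 3: (2f ^ 4f) ^ 68 = 60 ^ 68 = 08
byte 4: (e0 ^ 1f) ^ 65 = ff ^ 65 = 9a
byte 5: (df ^ 62) ^ 72 = bd ^ 72 = cf
byte 6: (a0 ^ d0) ^ 20 = 70 ^ 20 = 50
byte 7: (2b ^ 67) ^ 61 = 4c ^ 61 = 2d
byte 8: (4a ^ 88) ^ 63 = c2 ^ 63 = a1
byte 9: (c3 ^ 66) ^ 63 = a5 ^ 63 = c6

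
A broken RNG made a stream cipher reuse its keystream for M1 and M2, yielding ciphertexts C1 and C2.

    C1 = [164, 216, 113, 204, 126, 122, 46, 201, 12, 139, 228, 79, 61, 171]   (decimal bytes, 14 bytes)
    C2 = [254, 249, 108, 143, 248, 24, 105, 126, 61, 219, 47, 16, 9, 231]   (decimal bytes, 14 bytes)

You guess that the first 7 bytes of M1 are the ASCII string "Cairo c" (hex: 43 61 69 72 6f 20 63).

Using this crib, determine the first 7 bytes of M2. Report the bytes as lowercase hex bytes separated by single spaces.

19 40 74 31 e9 42 24

First, C1 ⊕ C2 = (M1 ⊕ K) ⊕ (M2 ⊕ K) = M1 ⊕ M2, so the key drops out. Then M2 = (M1 ⊕ M2) ⊕ M1 over the first 7 bytes.
byte 0: (a4 ^ fe) ^ 43 = 5a ^ 43 = 19
byte 1: (d8 ^ f9) ^ 61 = 21 ^ 61 = 40
byte 2: (71 ^ 6c) ^ 69 = 1d ^ 69 = 74
byte 3: (cc ^ 8f) ^ 72 = 43 ^ 72 = 31
byte 4: (7e ^ f8) ^ 6f = 86 ^ 6f = e9
byte 5: (7a ^ 18) ^ 20 = 62 ^ 20 = 42
byte 6: (2e ^ 69) ^ 63 = 47 ^ 63 = 24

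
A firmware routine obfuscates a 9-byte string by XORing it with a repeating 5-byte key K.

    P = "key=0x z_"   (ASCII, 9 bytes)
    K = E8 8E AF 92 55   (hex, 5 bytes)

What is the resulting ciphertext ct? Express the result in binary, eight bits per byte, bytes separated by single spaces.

The 5-byte key repeats, so the effective keystream is e8 8e af 92 55 e8 8e af 92.
byte 0: 6b ^ e8 = 83
byte 1: 65 ^ 8e = eb
byte 2: 79 ^ af = d6
byte 3: 3d ^ 92 = af
byte 4: 30 ^ 55 = 65
byte 5: 78 ^ e8 = 90
byte 6: 20 ^ 8e = ae
byte 7: 7a ^ af = d5
byte 8: 5f ^ 92 = cd

10000011 11101011 11010110 10101111 01100101 10010000 10101110 11010101 11001101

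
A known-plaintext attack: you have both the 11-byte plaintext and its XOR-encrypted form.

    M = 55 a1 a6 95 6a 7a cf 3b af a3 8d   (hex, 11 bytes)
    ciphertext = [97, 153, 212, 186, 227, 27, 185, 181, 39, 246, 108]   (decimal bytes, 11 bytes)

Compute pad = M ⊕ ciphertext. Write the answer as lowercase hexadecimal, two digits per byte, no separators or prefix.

3438722f8961768e8855e1

Since ciphertext = M ⊕ pad, XORing both sides with M gives pad = M ⊕ ciphertext.
byte 0: 01010101 ⊕ 01100001 = 00110100
byte 1: 10100001 ⊕ 10011001 = 00111000
byte 2: 10100110 ⊕ 11010100 = 01110010
byte 3: 10010101 ⊕ 10111010 = 00101111
byte 4: 01101010 ⊕ 11100011 = 10001001
byte 5: 01111010 ⊕ 00011011 = 01100001
byte 6: 11001111 ⊕ 10111001 = 01110110
byte 7: 00111011 ⊕ 10110101 = 10001110
byte 8: 10101111 ⊕ 00100111 = 10001000
byte 9: 10100011 ⊕ 11110110 = 01010101
byte 10: 10001101 ⊕ 01101100 = 11100001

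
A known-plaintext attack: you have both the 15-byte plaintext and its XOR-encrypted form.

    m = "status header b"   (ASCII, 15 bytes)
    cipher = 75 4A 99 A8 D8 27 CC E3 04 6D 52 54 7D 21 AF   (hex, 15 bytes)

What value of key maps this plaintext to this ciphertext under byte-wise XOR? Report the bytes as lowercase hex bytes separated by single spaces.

06 3e f8 dc ad 54 ec 8b 61 0c 36 31 0f 01 cd

Since cipher = m ⊕ key, XORing both sides with m gives key = m ⊕ cipher.
byte 0: 115 xor 117 =   6
byte 1: 116 xor  74 =  62
byte 2:  97 xor 153 = 248
byte 3: 116 xor 168 = 220
byte 4: 117 xor 216 = 173
byte 5: 115 xor  39 =  84
byte 6:  32 xor 204 = 236
byte 7: 104 xor 227 = 139
byte 8: 101 xor   4 =  97
byte 9:  97 xor 109 =  12
byte 10: 100 xor  82 =  54
byte 11: 101 xor  84 =  49
byte 12: 114 xor 125 =  15
byte 13:  32 xor  33 =   1
byte 14:  98 xor 175 = 205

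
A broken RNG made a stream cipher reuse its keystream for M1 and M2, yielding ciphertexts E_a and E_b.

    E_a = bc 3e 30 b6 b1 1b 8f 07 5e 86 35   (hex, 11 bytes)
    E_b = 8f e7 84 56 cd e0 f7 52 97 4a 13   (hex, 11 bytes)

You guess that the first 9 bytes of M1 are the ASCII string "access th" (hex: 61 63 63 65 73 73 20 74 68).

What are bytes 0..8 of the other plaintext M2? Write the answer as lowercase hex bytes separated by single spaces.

First, E_a ⊕ E_b = (M1 ⊕ K) ⊕ (M2 ⊕ K) = M1 ⊕ M2, so the key drops out. Then M2 = (M1 ⊕ M2) ⊕ M1 over the first 9 bytes.
byte 0: (bc ^ 8f) ^ 61 = 33 ^ 61 = 52
byte 1: (3e ^ e7) ^ 63 = d9 ^ 63 = ba
byte 2: (30 ^ 84) ^ 63 = b4 ^ 63 = d7
byte 3: (b6 ^ 56) ^ 65 = e0 ^ 65 = 85
byte 4: (b1 ^ cd) ^ 73 = 7c ^ 73 = 0f
byte 5: (1b ^ e0) ^ 73 = fb ^ 73 = 88
byte 6: (8f ^ f7) ^ 20 = 78 ^ 20 = 58
byte 7: (07 ^ 52) ^ 74 = 55 ^ 74 = 21
byte 8: (5e ^ 97) ^ 68 = c9 ^ 68 = a1

52 ba d7 85 0f 88 58 21 a1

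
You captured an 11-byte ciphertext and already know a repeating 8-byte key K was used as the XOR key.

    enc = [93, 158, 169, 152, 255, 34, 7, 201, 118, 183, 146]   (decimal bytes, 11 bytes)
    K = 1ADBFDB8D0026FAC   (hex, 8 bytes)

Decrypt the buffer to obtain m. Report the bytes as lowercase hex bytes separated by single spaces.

47 45 54 20 2f 20 68 65 6c 6c 6f

The 8-byte key repeats, so the effective keystream is 1a db fd b8 d0 02 6f ac 1a db fd.
byte 0: 5d ^ 1a = 47
byte 1: 9e ^ db = 45
byte 2: a9 ^ fd = 54
byte 3: 98 ^ b8 = 20
byte 4: ff ^ d0 = 2f
byte 5: 22 ^ 02 = 20
byte 6: 07 ^ 6f = 68
byte 7: c9 ^ ac = 65
byte 8: 76 ^ 1a = 6c
byte 9: b7 ^ db = 6c
byte 10: 92 ^ fd = 6f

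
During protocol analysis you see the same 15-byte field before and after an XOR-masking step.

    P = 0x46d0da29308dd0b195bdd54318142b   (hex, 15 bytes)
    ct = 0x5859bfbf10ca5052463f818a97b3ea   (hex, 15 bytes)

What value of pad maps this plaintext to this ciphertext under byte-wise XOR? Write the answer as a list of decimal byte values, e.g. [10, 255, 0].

[30, 137, 101, 150, 32, 71, 128, 227, 211, 130, 84, 201, 143, 167, 193]

Since ct = P ⊕ pad, XORing both sides with P gives pad = P ⊕ ct.
byte 0: 46 ^ 58 = 1e
byte 1: d0 ^ 59 = 89
byte 2: da ^ bf = 65
byte 3: 29 ^ bf = 96
byte 4: 30 ^ 10 = 20
byte 5: 8d ^ ca = 47
byte 6: d0 ^ 50 = 80
byte 7: b1 ^ 52 = e3
byte 8: 95 ^ 46 = d3
byte 9: bd ^ 3f = 82
byte 10: d5 ^ 81 = 54
byte 11: 43 ^ 8a = c9
byte 12: 18 ^ 97 = 8f
byte 13: 14 ^ b3 = a7
byte 14: 2b ^ ea = c1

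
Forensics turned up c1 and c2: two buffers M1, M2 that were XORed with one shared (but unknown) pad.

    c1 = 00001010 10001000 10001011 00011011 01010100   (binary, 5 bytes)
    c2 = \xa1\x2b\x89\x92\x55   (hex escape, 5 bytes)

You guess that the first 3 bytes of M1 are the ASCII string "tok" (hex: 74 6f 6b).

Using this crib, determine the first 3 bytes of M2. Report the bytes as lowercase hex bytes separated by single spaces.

First, c1 ⊕ c2 = (M1 ⊕ K) ⊕ (M2 ⊕ K) = M1 ⊕ M2, so the key drops out. Then M2 = (M1 ⊕ M2) ⊕ M1 over the first 3 bytes.
byte 0: (0a XOR a1) XOR 74 = ab XOR 74 = df
byte 1: (88 XOR 2b) XOR 6f = a3 XOR 6f = cc
byte 2: (8b XOR 89) XOR 6b = 02 XOR 6b = 69

df cc 69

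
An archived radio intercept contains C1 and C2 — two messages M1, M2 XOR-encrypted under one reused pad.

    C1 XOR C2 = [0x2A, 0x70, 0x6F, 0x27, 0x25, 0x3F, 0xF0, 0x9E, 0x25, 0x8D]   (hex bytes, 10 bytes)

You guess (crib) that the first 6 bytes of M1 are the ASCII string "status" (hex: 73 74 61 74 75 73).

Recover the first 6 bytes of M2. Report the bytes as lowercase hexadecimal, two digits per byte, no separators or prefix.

59040e53504c

Since C1 ⊕ C2 = M1 ⊕ M2, XORing with the guessed M1 bytes yields the corresponding M2 bytes: M2 = (C1 ⊕ C2) ⊕ M1.
2a XOR 73 = 59
70 XOR 74 = 04
6f XOR 61 = 0e
27 XOR 74 = 53
25 XOR 75 = 50
3f XOR 73 = 4c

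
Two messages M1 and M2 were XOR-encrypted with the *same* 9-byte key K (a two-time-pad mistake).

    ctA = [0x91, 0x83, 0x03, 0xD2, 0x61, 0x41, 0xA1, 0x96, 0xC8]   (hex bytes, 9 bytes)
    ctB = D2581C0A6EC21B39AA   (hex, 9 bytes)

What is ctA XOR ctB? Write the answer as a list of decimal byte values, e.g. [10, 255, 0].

[67, 219, 31, 216, 15, 131, 186, 175, 98]

ctA ⊕ ctB = (M1 ⊕ K) ⊕ (M2 ⊕ K) = M1 ⊕ M2 — the shared key cancels under XOR.
10010001 XOR 11010010 = 01000011
10000011 XOR 01011000 = 11011011
00000011 XOR 00011100 = 00011111
11010010 XOR 00001010 = 11011000
01100001 XOR 01101110 = 00001111
01000001 XOR 11000010 = 10000011
10100001 XOR 00011011 = 10111010
10010110 XOR 00111001 = 10101111
11001000 XOR 10101010 = 01100010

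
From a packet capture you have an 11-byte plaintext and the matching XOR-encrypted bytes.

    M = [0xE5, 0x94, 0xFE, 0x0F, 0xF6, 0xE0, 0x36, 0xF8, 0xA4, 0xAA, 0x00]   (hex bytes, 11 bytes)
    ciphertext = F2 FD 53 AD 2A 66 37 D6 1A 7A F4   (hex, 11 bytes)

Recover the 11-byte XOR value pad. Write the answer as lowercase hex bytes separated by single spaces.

17 69 ad a2 dc 86 01 2e be d0 f4

Since ciphertext = M ⊕ pad, XORing both sides with M gives pad = M ⊕ ciphertext.
byte 0: e5 XOR f2 = 17
byte 1: 94 XOR fd = 69
byte 2: fe XOR 53 = ad
byte 3: 0f XOR ad = a2
byte 4: f6 XOR 2a = dc
byte 5: e0 XOR 66 = 86
byte 6: 36 XOR 37 = 01
byte 7: f8 XOR d6 = 2e
byte 8: a4 XOR 1a = be
byte 9: aa XOR 7a = d0
byte 10: 00 XOR f4 = f4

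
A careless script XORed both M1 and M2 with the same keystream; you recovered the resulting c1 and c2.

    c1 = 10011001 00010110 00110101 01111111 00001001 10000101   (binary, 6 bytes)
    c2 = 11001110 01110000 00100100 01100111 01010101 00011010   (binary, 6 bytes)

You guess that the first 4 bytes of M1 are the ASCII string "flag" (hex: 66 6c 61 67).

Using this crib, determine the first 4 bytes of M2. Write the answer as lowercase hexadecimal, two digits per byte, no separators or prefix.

First, c1 ⊕ c2 = (M1 ⊕ K) ⊕ (M2 ⊕ K) = M1 ⊕ M2, so the key drops out. Then M2 = (M1 ⊕ M2) ⊕ M1 over the first 4 bytes.
byte 0: (99 XOR ce) XOR 66 = 57 XOR 66 = 31
byte 1: (16 XOR 70) XOR 6c = 66 XOR 6c = 0a
byte 2: (35 XOR 24) XOR 61 = 11 XOR 61 = 70
byte 3: (7f XOR 67) XOR 67 = 18 XOR 67 = 7f

310a707f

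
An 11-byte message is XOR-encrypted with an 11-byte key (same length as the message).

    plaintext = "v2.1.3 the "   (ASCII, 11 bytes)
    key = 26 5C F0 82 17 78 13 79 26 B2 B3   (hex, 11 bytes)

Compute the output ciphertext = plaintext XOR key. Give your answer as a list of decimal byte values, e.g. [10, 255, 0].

byte 0: 118 XOR  38 =  80
byte 1:  50 XOR  92 = 110
byte 2:  46 XOR 240 = 222
byte 3:  49 XOR 130 = 179
byte 4:  46 XOR  23 =  57
byte 5:  51 XOR 120 =  75
byte 6:  32 XOR  19 =  51
byte 7: 116 XOR 121 =  13
byte 8: 104 XOR  38 =  78
byte 9: 101 XOR 178 = 215
byte 10:  32 XOR 179 = 147

[80, 110, 222, 179, 57, 75, 51, 13, 78, 215, 147]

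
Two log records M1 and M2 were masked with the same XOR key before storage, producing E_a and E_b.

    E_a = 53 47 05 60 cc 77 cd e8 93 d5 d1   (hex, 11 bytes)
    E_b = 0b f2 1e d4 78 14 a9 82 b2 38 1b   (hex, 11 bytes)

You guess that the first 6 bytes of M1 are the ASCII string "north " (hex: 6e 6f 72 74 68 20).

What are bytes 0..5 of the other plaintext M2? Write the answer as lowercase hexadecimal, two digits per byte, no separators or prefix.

First, E_a ⊕ E_b = (M1 ⊕ K) ⊕ (M2 ⊕ K) = M1 ⊕ M2, so the key drops out. Then M2 = (M1 ⊕ M2) ⊕ M1 over the first 6 bytes.
byte 0: (53 XOR 0b) XOR 6e = 58 XOR 6e = 36
byte 1: (47 XOR f2) XOR 6f = b5 XOR 6f = da
byte 2: (05 XOR 1e) XOR 72 = 1b XOR 72 = 69
byte 3: (60 XOR d4) XOR 74 = b4 XOR 74 = c0
byte 4: (cc XOR 78) XOR 68 = b4 XOR 68 = dc
byte 5: (77 XOR 14) XOR 20 = 63 XOR 20 = 43

36da69c0dc43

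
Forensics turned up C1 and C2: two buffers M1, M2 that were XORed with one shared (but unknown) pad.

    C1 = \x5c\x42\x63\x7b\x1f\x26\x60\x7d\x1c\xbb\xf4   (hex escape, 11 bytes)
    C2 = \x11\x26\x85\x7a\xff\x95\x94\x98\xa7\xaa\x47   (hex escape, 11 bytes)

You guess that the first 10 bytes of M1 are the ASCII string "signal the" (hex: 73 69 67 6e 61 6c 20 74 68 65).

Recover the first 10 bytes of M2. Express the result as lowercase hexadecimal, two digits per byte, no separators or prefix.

3e0d816f81dfd491d374

First, C1 ⊕ C2 = (M1 ⊕ K) ⊕ (M2 ⊕ K) = M1 ⊕ M2, so the key drops out. Then M2 = (M1 ⊕ M2) ⊕ M1 over the first 10 bytes.
byte 0: (5c xor 11) xor 73 = 4d xor 73 = 3e
byte 1: (42 xor 26) xor 69 = 64 xor 69 = 0d
byte 2: (63 xor 85) xor 67 = e6 xor 67 = 81
byte 3: (7b xor 7a) xor 6e = 01 xor 6e = 6f
byte 4: (1f xor ff) xor 61 = e0 xor 61 = 81
byte 5: (26 xor 95) xor 6c = b3 xor 6c = df
byte 6: (60 xor 94) xor 20 = f4 xor 20 = d4
byte 7: (7d xor 98) xor 74 = e5 xor 74 = 91
byte 8: (1c xor a7) xor 68 = bb xor 68 = d3
byte 9: (bb xor aa) xor 65 = 11 xor 65 = 74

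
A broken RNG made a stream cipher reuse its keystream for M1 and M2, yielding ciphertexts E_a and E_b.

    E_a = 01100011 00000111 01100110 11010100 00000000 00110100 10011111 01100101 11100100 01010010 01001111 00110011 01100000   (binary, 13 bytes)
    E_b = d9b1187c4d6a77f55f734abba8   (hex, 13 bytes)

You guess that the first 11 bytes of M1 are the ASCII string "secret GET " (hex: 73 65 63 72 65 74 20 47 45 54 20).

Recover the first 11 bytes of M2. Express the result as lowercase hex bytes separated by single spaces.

First, E_a ⊕ E_b = (M1 ⊕ K) ⊕ (M2 ⊕ K) = M1 ⊕ M2, so the key drops out. Then M2 = (M1 ⊕ M2) ⊕ M1 over the first 11 bytes.
byte 0: (63 XOR d9) XOR 73 = ba XOR 73 = c9
byte 1: (07 XOR b1) XOR 65 = b6 XOR 65 = d3
byte 2: (66 XOR 18) XOR 63 = 7e XOR 63 = 1d
byte 3: (d4 XOR 7c) XOR 72 = a8 XOR 72 = da
byte 4: (00 XOR 4d) XOR 65 = 4d XOR 65 = 28
byte 5: (34 XOR 6a) XOR 74 = 5e XOR 74 = 2a
byte 6: (9f XOR 77) XOR 20 = e8 XOR 20 = c8
byte 7: (65 XOR f5) XOR 47 = 90 XOR 47 = d7
byte 8: (e4 XOR 5f) XOR 45 = bb XOR 45 = fe
byte 9: (52 XOR 73) XOR 54 = 21 XOR 54 = 75
byte 10: (4f XOR 4a) XOR 20 = 05 XOR 20 = 25

c9 d3 1d da 28 2a c8 d7 fe 75 25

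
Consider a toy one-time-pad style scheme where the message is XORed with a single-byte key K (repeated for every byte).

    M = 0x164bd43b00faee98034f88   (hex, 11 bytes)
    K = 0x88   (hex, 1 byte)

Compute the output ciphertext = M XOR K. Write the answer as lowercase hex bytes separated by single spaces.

9e c3 5c b3 88 72 66 10 8b c7 00

The 1-byte key repeats, so the effective keystream is 88 88 88 88 88 88 88 88 88 88 88.
byte 0:  22 ⊕ 136 = 158
byte 1:  75 ⊕ 136 = 195
byte 2: 212 ⊕ 136 =  92
byte 3:  59 ⊕ 136 = 179
byte 4:   0 ⊕ 136 = 136
byte 5: 250 ⊕ 136 = 114
byte 6: 238 ⊕ 136 = 102
byte 7: 152 ⊕ 136 =  16
byte 8:   3 ⊕ 136 = 139
byte 9:  79 ⊕ 136 = 199
byte 10: 136 ⊕ 136 =   0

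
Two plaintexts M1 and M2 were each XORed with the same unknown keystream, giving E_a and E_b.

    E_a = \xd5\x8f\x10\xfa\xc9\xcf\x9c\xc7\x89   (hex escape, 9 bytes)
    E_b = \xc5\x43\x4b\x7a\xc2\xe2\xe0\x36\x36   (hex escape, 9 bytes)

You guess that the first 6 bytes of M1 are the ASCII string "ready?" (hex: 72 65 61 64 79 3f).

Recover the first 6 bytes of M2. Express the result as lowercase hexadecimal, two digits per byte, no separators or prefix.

First, E_a ⊕ E_b = (M1 ⊕ K) ⊕ (M2 ⊕ K) = M1 ⊕ M2, so the key drops out. Then M2 = (M1 ⊕ M2) ⊕ M1 over the first 6 bytes.
byte 0: (d5 xor c5) xor 72 = 10 xor 72 = 62
byte 1: (8f xor 43) xor 65 = cc xor 65 = a9
byte 2: (10 xor 4b) xor 61 = 5b xor 61 = 3a
byte 3: (fa xor 7a) xor 64 = 80 xor 64 = e4
byte 4: (c9 xor c2) xor 79 = 0b xor 79 = 72
byte 5: (cf xor e2) xor 3f = 2d xor 3f = 12

62a93ae47212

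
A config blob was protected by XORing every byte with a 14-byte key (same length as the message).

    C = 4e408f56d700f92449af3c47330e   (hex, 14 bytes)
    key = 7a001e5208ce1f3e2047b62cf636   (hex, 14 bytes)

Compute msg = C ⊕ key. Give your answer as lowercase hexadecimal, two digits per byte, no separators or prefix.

34409104dfcee61a69e88a6bc538

byte 0: 4e XOR 7a = 34
byte 1: 40 XOR 00 = 40
byte 2: 8f XOR 1e = 91
byte 3: 56 XOR 52 = 04
byte 4: d7 XOR 08 = df
byte 5: 00 XOR ce = ce
byte 6: f9 XOR 1f = e6
byte 7: 24 XOR 3e = 1a
byte 8: 49 XOR 20 = 69
byte 9: af XOR 47 = e8
byte 10: 3c XOR b6 = 8a
byte 11: 47 XOR 2c = 6b
byte 12: 33 XOR f6 = c5
byte 13: 0e XOR 36 = 38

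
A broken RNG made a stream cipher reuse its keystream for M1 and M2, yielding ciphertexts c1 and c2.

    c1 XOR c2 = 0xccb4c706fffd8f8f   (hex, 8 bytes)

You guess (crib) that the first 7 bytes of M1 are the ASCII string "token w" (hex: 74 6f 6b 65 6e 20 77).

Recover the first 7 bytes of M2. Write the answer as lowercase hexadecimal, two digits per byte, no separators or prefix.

Since c1 ⊕ c2 = M1 ⊕ M2, XORing with the guessed M1 bytes yields the corresponding M2 bytes: M2 = (c1 ⊕ c2) ⊕ M1.
204 xor 116 = 184
180 xor 111 = 219
199 xor 107 = 172
  6 xor 101 =  99
255 xor 110 = 145
253 xor  32 = 221
143 xor 119 = 248

b8dbac6391ddf8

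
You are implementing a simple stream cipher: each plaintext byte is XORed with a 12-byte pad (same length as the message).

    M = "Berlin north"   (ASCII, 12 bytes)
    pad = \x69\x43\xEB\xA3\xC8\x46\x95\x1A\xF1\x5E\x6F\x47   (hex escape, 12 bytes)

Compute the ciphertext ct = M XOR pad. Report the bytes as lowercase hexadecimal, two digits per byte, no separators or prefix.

2b2699cfa128b5749e2c1b2f

XOR is its own inverse, so applying the key byte-wise gives the result directly.
byte 0:  66 XOR 105 =  43
byte 1: 101 XOR  67 =  38
byte 2: 114 XOR 235 = 153
byte 3: 108 XOR 163 = 207
byte 4: 105 XOR 200 = 161
byte 5: 110 XOR  70 =  40
byte 6:  32 XOR 149 = 181
byte 7: 110 XOR  26 = 116
byte 8: 111 XOR 241 = 158
byte 9: 114 XOR  94 =  44
byte 10: 116 XOR 111 =  27
byte 11: 104 XOR  71 =  47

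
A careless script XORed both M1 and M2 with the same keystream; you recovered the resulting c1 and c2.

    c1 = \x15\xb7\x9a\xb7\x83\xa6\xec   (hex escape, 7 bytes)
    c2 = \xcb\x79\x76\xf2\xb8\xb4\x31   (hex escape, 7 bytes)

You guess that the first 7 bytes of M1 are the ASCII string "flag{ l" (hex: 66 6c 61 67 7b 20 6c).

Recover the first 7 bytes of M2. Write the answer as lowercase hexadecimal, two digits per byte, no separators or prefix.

First, c1 ⊕ c2 = (M1 ⊕ K) ⊕ (M2 ⊕ K) = M1 ⊕ M2, so the key drops out. Then M2 = (M1 ⊕ M2) ⊕ M1 over the first 7 bytes.
byte 0: (15 ^ cb) ^ 66 = de ^ 66 = b8
byte 1: (b7 ^ 79) ^ 6c = ce ^ 6c = a2
byte 2: (9a ^ 76) ^ 61 = ec ^ 61 = 8d
byte 3: (b7 ^ f2) ^ 67 = 45 ^ 67 = 22
byte 4: (83 ^ b8) ^ 7b = 3b ^ 7b = 40
byte 5: (a6 ^ b4) ^ 20 = 12 ^ 20 = 32
byte 6: (ec ^ 31) ^ 6c = dd ^ 6c = b1

b8a28d224032b1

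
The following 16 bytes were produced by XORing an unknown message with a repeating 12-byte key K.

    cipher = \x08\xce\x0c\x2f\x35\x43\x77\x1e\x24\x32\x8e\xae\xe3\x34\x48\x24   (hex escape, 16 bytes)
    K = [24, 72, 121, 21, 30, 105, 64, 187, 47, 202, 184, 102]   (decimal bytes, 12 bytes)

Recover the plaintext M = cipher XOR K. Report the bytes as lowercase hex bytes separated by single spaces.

10 86 75 3a 2b 2a 37 a5 0b f8 36 c8 fb 7c 31 31

The 12-byte key repeats, so the effective keystream is 18 48 79 15 1e 69 40 bb 2f ca b8 66 18 48 79 15.
byte 0:   8 XOR  24 =  16
byte 1: 206 XOR  72 = 134
byte 2:  12 XOR 121 = 117
byte 3:  47 XOR  21 =  58
byte 4:  53 XOR  30 =  43
byte 5:  67 XOR 105 =  42
byte 6: 119 XOR  64 =  55
byte 7:  30 XOR 187 = 165
byte 8:  36 XOR  47 =  11
byte 9:  50 XOR 202 = 248
byte 10: 142 XOR 184 =  54
byte 11: 174 XOR 102 = 200
byte 12: 227 XOR  24 = 251
byte 13:  52 XOR  72 = 124
byte 14:  72 XOR 121 =  49
byte 15:  36 XOR  21 =  49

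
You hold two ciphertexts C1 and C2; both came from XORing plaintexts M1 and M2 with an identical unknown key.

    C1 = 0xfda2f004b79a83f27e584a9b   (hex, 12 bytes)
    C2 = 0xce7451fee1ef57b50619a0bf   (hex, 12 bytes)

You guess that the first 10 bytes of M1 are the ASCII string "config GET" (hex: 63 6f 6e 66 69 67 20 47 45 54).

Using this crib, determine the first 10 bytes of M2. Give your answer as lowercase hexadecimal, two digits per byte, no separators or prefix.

50b9cf9c3f12f4003d15

First, C1 ⊕ C2 = (M1 ⊕ K) ⊕ (M2 ⊕ K) = M1 ⊕ M2, so the key drops out. Then M2 = (M1 ⊕ M2) ⊕ M1 over the first 10 bytes.
byte 0: (fd ^ ce) ^ 63 = 33 ^ 63 = 50
byte 1: (a2 ^ 74) ^ 6f = d6 ^ 6f = b9
byte 2: (f0 ^ 51) ^ 6e = a1 ^ 6e = cf
byte 3: (04 ^ fe) ^ 66 = fa ^ 66 = 9c
byte 4: (b7 ^ e1) ^ 69 = 56 ^ 69 = 3f
byte 5: (9a ^ ef) ^ 67 = 75 ^ 67 = 12
byte 6: (83 ^ 57) ^ 20 = d4 ^ 20 = f4
byte 7: (f2 ^ b5) ^ 47 = 47 ^ 47 = 00
byte 8: (7e ^ 06) ^ 45 = 78 ^ 45 = 3d
byte 9: (58 ^ 19) ^ 54 = 41 ^ 54 = 15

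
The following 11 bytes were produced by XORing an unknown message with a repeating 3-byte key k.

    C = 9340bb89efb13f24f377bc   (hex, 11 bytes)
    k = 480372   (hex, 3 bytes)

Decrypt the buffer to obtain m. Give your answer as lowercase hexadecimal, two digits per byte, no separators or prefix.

db43c9c1ecc37727813fbf

The 3-byte key repeats, so the effective keystream is 48 03 72 48 03 72 48 03 72 48 03.
byte 0: 10010011 XOR 01001000 = 11011011
byte 1: 01000000 XOR 00000011 = 01000011
byte 2: 10111011 XOR 01110010 = 11001001
byte 3: 10001001 XOR 01001000 = 11000001
byte 4: 11101111 XOR 00000011 = 11101100
byte 5: 10110001 XOR 01110010 = 11000011
byte 6: 00111111 XOR 01001000 = 01110111
byte 7: 00100100 XOR 00000011 = 00100111
byte 8: 11110011 XOR 01110010 = 10000001
byte 9: 01110111 XOR 01001000 = 00111111
byte 10: 10111100 XOR 00000011 = 10111111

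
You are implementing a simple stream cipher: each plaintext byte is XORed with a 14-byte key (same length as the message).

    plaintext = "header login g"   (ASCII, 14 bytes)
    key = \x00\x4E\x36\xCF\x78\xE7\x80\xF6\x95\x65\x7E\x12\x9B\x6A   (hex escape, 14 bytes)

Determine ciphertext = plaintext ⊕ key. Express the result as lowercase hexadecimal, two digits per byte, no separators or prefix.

XOR is its own inverse, so applying the key byte-wise gives the result directly.
104 xor   0 = 104
101 xor  78 =  43
 97 xor  54 =  87
100 xor 207 = 171
101 xor 120 =  29
114 xor 231 = 149
 32 xor 128 = 160
108 xor 246 = 154
111 xor 149 = 250
103 xor 101 =   2
105 xor 126 =  23
110 xor  18 = 124
 32 xor 155 = 187
103 xor 106 =  13

682b57ab1d95a09afa02177cbb0d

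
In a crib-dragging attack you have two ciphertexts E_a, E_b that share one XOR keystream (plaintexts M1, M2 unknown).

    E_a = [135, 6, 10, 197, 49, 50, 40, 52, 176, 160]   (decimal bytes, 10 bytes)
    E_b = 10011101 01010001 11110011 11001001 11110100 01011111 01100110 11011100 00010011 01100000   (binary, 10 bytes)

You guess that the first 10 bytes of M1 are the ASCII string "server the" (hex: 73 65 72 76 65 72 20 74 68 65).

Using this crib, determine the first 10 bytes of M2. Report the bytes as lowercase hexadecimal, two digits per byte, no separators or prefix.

First, E_a ⊕ E_b = (M1 ⊕ K) ⊕ (M2 ⊕ K) = M1 ⊕ M2, so the key drops out. Then M2 = (M1 ⊕ M2) ⊕ M1 over the first 10 bytes.
byte 0: (87 XOR 9d) XOR 73 = 1a XOR 73 = 69
byte 1: (06 XOR 51) XOR 65 = 57 XOR 65 = 32
byte 2: (0a XOR f3) XOR 72 = f9 XOR 72 = 8b
byte 3: (c5 XOR c9) XOR 76 = 0c XOR 76 = 7a
byte 4: (31 XOR f4) XOR 65 = c5 XOR 65 = a0
byte 5: (32 XOR 5f) XOR 72 = 6d XOR 72 = 1f
byte 6: (28 XOR 66) XOR 20 = 4e XOR 20 = 6e
byte 7: (34 XOR dc) XOR 74 = e8 XOR 74 = 9c
byte 8: (b0 XOR 13) XOR 68 = a3 XOR 68 = cb
byte 9: (a0 XOR 60) XOR 65 = c0 XOR 65 = a5

69328b7aa01f6e9ccba5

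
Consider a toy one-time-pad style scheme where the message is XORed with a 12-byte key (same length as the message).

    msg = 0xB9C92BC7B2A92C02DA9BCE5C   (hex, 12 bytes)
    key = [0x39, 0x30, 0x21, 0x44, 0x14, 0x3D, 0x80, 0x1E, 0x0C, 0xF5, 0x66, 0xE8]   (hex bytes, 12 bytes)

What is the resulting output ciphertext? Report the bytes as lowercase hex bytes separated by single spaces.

XOR is its own inverse, so applying the key byte-wise gives the result directly.
185 xor  57 = 128
201 xor  48 = 249
 43 xor  33 =  10
199 xor  68 = 131
178 xor  20 = 166
169 xor  61 = 148
 44 xor 128 = 172
  2 xor  30 =  28
218 xor  12 = 214
155 xor 245 = 110
206 xor 102 = 168
 92 xor 232 = 180

80 f9 0a 83 a6 94 ac 1c d6 6e a8 b4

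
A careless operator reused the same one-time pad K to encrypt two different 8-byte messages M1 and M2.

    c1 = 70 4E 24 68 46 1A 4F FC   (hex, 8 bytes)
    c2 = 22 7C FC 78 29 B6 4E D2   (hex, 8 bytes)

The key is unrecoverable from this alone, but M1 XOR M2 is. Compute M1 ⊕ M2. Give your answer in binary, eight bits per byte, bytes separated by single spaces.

c1 ⊕ c2 = (M1 ⊕ K) ⊕ (M2 ⊕ K) = M1 ⊕ M2 — the shared key cancels under XOR.
70 xor 22 = 52
4e xor 7c = 32
24 xor fc = d8
68 xor 78 = 10
46 xor 29 = 6f
1a xor b6 = ac
4f xor 4e = 01
fc xor d2 = 2e

01010010 00110010 11011000 00010000 01101111 10101100 00000001 00101110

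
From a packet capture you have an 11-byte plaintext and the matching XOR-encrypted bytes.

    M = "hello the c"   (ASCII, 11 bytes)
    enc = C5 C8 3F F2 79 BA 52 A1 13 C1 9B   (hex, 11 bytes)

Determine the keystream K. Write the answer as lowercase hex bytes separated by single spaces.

Since enc = M ⊕ K, XORing both sides with M gives K = M ⊕ enc.
01101000 xor 11000101 = 10101101
01100101 xor 11001000 = 10101101
01101100 xor 00111111 = 01010011
01101100 xor 11110010 = 10011110
01101111 xor 01111001 = 00010110
00100000 xor 10111010 = 10011010
01110100 xor 01010010 = 00100110
01101000 xor 10100001 = 11001001
01100101 xor 00010011 = 01110110
00100000 xor 11000001 = 11100001
01100011 xor 10011011 = 11111000

ad ad 53 9e 16 9a 26 c9 76 e1 f8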